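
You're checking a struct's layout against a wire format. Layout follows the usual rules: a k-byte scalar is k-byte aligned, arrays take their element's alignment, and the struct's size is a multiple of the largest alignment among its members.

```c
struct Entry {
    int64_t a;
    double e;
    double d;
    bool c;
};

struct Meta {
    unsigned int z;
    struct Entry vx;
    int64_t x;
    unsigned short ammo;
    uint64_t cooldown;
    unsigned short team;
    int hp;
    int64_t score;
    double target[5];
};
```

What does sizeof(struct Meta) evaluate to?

Entry: 0..8  a  (8B, 8-aligned); 8..16  e  (8B, 8-aligned); 16..24  d  (8B, 8-aligned); 24..25  c  (1B, 1-aligned); 25..32  -- tail padding (7B); sizeof = 32, alignof = 8
0..4  z  (4B, 4-aligned)
4..8  -- padding (4B)
8..40  vx  (32B, 8-aligned)
40..48  x  (8B, 8-aligned)
48..50  ammo  (2B, 2-aligned)
50..56  -- padding (6B)
56..64  cooldown  (8B, 8-aligned)
64..66  team  (2B, 2-aligned)
66..68  -- padding (2B)
68..72  hp  (4B, 4-aligned)
72..80  score  (8B, 8-aligned)
80..120  target  (40B, 8-aligned)
sizeof = 120, alignof = 8

120 bytes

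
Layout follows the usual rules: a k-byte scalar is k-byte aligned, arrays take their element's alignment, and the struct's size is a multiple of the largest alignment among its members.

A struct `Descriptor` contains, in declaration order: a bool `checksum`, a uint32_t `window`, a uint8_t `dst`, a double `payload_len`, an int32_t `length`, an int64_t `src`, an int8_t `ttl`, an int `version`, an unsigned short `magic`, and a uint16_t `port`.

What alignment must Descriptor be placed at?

member alignments: checksum=1, window=4, dst=1, payload_len=8, length=4, src=8, ttl=1, version=4, magic=2, port=2
max = 8

8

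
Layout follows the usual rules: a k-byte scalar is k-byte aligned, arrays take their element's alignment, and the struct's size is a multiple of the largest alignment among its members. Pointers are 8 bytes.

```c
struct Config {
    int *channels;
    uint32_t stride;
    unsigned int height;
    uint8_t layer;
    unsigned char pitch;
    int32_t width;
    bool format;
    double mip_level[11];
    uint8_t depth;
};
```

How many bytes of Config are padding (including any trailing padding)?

@0: channels [8B, align 8] → 8
@8: stride [4B, align 4] → 12
@12: height [4B, align 4] → 16
@16: layer [1B, align 1] → 17
@17: pitch [1B, align 1] → 18
+2 pad (align 4)
@20: width [4B, align 4] → 24
@24: format [1B, align 1] → 25
+7 pad (align 8)
@32: mip_level [88B, align 8] → 120
@120: depth [1B, align 1] → 121
+7 tail pad (align 8)
size 128, align 8
data bytes 112, size 128 → padding 16

16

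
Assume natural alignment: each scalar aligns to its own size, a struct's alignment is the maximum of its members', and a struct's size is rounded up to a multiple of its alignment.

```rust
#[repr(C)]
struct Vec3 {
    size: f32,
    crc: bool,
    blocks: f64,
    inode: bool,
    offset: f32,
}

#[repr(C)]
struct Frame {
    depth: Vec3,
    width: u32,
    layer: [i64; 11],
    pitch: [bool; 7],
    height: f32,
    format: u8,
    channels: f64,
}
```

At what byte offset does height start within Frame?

Vec3: size at 0 (size 4, align 4) → ends 4; crc at 4 (size 1, align 1) → ends 5; pad 3 to align 8 for blocks; blocks at 8 (size 8, align 8) → ends 16; inode at 16 (size 1, align 1) → ends 17; pad 3 to align 4 for offset; offset at 20 (size 4, align 4) → ends 24; total 24 bytes, alignment 8
depth at 0 (size 24, align 8) → ends 24
width at 24 (size 4, align 4) → ends 28
pad 4 to align 8 for layer
layer at 32 (size 88, align 8) → ends 120
pitch at 120 (size 7, align 1) → ends 127
pad 1 to align 4 for height
height at 128 (size 4, align 4) → ends 132

128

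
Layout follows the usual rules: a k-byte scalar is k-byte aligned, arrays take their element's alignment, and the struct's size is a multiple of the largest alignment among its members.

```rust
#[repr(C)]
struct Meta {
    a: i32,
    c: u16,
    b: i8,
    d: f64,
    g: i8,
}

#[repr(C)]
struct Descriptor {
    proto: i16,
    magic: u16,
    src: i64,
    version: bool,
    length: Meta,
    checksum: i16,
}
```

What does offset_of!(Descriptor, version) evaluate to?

16

Meta: 0..4  a  (4B, 4-aligned); 4..6  c  (2B, 2-aligned); 6..7  b  (1B, 1-aligned); 7..8  -- padding (1B); 8..16  d  (8B, 8-aligned); 16..17  g  (1B, 1-aligned); 17..24  -- tail padding (7B); sizeof = 24, alignof = 8
0..2  proto  (2B, 2-aligned)
2..4  magic  (2B, 2-aligned)
4..8  -- padding (4B)
8..16  src  (8B, 8-aligned)
16..17  version  (1B, 1-aligned)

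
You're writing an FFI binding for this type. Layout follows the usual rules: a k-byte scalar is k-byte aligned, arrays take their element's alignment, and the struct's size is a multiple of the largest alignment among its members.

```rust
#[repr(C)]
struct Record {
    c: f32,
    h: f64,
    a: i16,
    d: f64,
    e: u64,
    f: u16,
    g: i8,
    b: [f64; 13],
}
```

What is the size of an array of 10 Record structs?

1520

c at 0 (size 4, align 4) → ends 4
pad 4 to align 8 for h
h at 8 (size 8, align 8) → ends 16
a at 16 (size 2, align 2) → ends 18
pad 6 to align 8 for d
d at 24 (size 8, align 8) → ends 32
e at 32 (size 8, align 8) → ends 40
f at 40 (size 2, align 2) → ends 42
g at 42 (size 1, align 1) → ends 43
pad 5 to align 8 for b
b at 48 (size 104, align 8) → ends 152
total 152 bytes, alignment 8
array of 10: 10 × 152 = 1520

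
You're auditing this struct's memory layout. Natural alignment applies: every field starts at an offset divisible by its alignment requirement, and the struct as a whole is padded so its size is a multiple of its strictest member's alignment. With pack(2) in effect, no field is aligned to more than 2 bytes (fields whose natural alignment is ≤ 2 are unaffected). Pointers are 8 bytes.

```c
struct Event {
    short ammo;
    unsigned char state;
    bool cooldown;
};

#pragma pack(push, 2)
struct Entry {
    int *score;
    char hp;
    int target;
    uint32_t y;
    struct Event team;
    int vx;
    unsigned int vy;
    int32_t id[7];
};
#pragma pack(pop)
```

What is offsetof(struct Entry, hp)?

8

Event: @0: ammo [2B, align 2] → 2; @2: state [1B, align 1] → 3; @3: cooldown [1B, align 1] → 4; size 4, align 2
@0: score [8B, align 2] → 8
@8: hp [1B, align 1] → 9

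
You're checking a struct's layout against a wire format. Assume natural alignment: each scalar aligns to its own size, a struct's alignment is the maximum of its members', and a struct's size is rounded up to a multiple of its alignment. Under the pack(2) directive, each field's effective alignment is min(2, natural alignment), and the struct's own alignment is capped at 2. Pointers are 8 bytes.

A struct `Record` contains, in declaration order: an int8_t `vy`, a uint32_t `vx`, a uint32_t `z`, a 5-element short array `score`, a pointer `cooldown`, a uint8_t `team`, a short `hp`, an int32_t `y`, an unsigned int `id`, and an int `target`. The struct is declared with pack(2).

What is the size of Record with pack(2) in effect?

vy at 0 (size 1, align 1) → ends 1
pad 1 to align 2 for vx
vx at 2 (size 4, align 2) → ends 6
z at 6 (size 4, align 2) → ends 10
score at 10 (size 10, align 2) → ends 20
cooldown at 20 (size 8, align 2) → ends 28
team at 28 (size 1, align 1) → ends 29
pad 1 to align 2 for hp
hp at 30 (size 2, align 2) → ends 32
y at 32 (size 4, align 2) → ends 36
id at 36 (size 4, align 2) → ends 40
target at 40 (size 4, align 2) → ends 44
total 44 bytes, alignment 2

44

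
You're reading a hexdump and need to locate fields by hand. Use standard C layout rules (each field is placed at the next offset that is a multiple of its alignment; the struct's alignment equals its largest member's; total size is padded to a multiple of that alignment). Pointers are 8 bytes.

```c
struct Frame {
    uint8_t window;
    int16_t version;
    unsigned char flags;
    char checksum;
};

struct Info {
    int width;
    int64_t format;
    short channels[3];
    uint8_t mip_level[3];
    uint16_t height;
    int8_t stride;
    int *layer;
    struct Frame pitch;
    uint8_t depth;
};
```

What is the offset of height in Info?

26

Frame: 0..1  window  (1B, 1-aligned); 1..2  -- padding (1B); 2..4  version  (2B, 2-aligned); 4..5  flags  (1B, 1-aligned); 5..6  checksum  (1B, 1-aligned); sizeof = 6, alignof = 2
0..4  width  (4B, 4-aligned)
4..8  -- padding (4B)
8..16  format  (8B, 8-aligned)
16..22  channels  (6B, 2-aligned)
22..25  mip_level  (3B, 1-aligned)
25..26  -- padding (1B)
26..28  height  (2B, 2-aligned)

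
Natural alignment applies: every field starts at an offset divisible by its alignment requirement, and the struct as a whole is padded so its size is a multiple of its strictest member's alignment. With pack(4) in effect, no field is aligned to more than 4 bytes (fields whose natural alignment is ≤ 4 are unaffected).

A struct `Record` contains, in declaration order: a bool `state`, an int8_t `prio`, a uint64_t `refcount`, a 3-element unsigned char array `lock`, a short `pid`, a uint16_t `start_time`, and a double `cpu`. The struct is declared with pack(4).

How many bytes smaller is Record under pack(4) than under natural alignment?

natural layout:
  state at 0 (size 1, align 1) → ends 1
  prio at 1 (size 1, align 1) → ends 2
  pad 6 to align 8 for refcount
  refcount at 8 (size 8, align 8) → ends 16
  lock at 16 (size 3, align 1) → ends 19
  pad 1 to align 2 for pid
  pid at 20 (size 2, align 2) → ends 22
  start_time at 22 (size 2, align 2) → ends 24
  cpu at 24 (size 8, align 8) → ends 32
  total 32 bytes, alignment 8
packed(4) layout:
  state at 0 (size 1, align 1) → ends 1
  prio at 1 (size 1, align 1) → ends 2
  pad 2 to align 4 for refcount
  refcount at 4 (size 8, align 4) → ends 12
  lock at 12 (size 3, align 1) → ends 15
  pad 1 to align 2 for pid
  pid at 16 (size 2, align 2) → ends 18
  start_time at 18 (size 2, align 2) → ends 20
  cpu at 20 (size 8, align 4) → ends 28
  total 28 bytes, alignment 4
32 − 28 = 4

4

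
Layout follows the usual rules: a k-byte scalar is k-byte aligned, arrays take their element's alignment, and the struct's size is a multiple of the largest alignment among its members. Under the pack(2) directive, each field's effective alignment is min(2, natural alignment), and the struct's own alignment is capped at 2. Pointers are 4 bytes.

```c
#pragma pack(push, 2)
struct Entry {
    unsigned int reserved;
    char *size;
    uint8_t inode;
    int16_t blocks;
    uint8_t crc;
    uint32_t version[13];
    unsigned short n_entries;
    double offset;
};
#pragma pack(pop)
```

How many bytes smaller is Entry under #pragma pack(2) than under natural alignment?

natural layout:
  0..4  reserved  (4B, 4-aligned)
  4..8  size  (4B, 4-aligned)
  8..9  inode  (1B, 1-aligned)
  9..10  -- padding (1B)
  10..12  blocks  (2B, 2-aligned)
  12..13  crc  (1B, 1-aligned)
  13..16  -- padding (3B)
  16..68  version  (52B, 4-aligned)
  68..70  n_entries  (2B, 2-aligned)
  70..72  -- padding (2B)
  72..80  offset  (8B, 8-aligned)
  sizeof = 80, alignof = 8
packed(2) layout:
  0..4  reserved  (4B, 2-aligned)
  4..8  size  (4B, 2-aligned)
  8..9  inode  (1B, 1-aligned)
  9..10  -- padding (1B)
  10..12  blocks  (2B, 2-aligned)
  12..13  crc  (1B, 1-aligned)
  13..14  -- padding (1B)
  14..66  version  (52B, 2-aligned)
  66..68  n_entries  (2B, 2-aligned)
  68..76  offset  (8B, 2-aligned)
  sizeof = 76, alignof = 2
80 − 76 = 4

4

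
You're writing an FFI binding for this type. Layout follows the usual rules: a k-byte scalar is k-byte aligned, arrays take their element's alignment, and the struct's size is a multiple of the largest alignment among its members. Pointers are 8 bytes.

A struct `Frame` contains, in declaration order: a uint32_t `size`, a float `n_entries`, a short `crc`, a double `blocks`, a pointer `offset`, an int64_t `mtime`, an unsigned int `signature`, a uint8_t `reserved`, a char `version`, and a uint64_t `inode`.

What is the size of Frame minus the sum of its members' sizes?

@0: size [4B, align 4] → 4
@4: n_entries [4B, align 4] → 8
@8: crc [2B, align 2] → 10
+6 pad (align 8)
@16: blocks [8B, align 8] → 24
@24: offset [8B, align 8] → 32
@32: mtime [8B, align 8] → 40
@40: signature [4B, align 4] → 44
@44: reserved [1B, align 1] → 45
@45: version [1B, align 1] → 46
+2 pad (align 8)
@48: inode [8B, align 8] → 56
size 56, align 8
data bytes 48, size 56 → padding 8

8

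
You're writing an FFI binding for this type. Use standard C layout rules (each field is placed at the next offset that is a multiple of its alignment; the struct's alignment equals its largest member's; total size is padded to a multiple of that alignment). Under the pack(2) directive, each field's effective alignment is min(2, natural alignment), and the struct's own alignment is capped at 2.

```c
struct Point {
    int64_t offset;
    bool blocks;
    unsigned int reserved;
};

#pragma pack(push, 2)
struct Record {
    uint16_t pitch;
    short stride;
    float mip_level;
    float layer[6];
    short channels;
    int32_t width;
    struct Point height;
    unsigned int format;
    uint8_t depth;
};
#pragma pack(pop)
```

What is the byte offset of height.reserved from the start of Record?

Point: @0: offset [8B, align 8] → 8; @8: blocks [1B, align 1] → 9; +3 pad (align 4); @12: reserved [4B, align 4] → 16; size 16, align 8
@0: pitch [2B, align 2] → 2
@2: stride [2B, align 2] → 4
@4: mip_level [4B, align 2] → 8
@8: layer [24B, align 2] → 32
@32: channels [2B, align 2] → 34
@34: width [4B, align 2] → 38
@38: height [16B, align 2] → 54
within Point: reserved at 12
38 + 12 = 50

50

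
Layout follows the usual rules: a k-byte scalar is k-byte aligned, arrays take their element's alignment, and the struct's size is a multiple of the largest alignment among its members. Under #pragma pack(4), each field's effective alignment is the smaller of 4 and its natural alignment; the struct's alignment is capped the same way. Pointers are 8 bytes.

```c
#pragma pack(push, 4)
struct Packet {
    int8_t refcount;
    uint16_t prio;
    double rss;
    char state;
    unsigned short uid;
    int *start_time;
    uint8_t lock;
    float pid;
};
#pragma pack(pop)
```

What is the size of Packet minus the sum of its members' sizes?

@0: refcount [1B, align 1] → 1
+1 pad (align 2)
@2: prio [2B, align 2] → 4
@4: rss [8B, align 4] → 12
@12: state [1B, align 1] → 13
+1 pad (align 2)
@14: uid [2B, align 2] → 16
@16: start_time [8B, align 4] → 24
@24: lock [1B, align 1] → 25
+3 pad (align 4)
@28: pid [4B, align 4] → 32
size 32, align 4
data bytes 27, size 32 → padding 5

5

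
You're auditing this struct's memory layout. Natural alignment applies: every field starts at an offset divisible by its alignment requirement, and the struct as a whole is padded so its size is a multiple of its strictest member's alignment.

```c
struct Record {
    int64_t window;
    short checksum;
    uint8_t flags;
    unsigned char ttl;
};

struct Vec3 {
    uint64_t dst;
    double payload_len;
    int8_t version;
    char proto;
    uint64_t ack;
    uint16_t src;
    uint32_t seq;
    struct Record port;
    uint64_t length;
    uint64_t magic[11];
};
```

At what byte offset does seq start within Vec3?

36

Record: @0: window [8B, align 8] → 8; @8: checksum [2B, align 2] → 10; @10: flags [1B, align 1] → 11; @11: ttl [1B, align 1] → 12; +4 tail pad (align 8); size 16, align 8
@0: dst [8B, align 8] → 8
@8: payload_len [8B, align 8] → 16
@16: version [1B, align 1] → 17
@17: proto [1B, align 1] → 18
+6 pad (align 8)
@24: ack [8B, align 8] → 32
@32: src [2B, align 2] → 34
+2 pad (align 4)
@36: seq [4B, align 4] → 40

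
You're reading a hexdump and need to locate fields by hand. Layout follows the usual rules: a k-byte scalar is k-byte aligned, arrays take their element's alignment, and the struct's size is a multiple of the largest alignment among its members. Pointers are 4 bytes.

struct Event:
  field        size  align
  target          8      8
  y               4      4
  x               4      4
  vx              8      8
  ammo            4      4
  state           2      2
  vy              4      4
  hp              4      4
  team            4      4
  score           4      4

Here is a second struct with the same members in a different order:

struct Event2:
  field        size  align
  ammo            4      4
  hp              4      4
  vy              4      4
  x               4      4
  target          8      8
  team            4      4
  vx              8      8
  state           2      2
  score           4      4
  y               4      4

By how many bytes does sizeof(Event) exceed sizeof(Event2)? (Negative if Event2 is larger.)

target at 0 (size 8, align 8) → ends 8
y at 8 (size 4, align 4) → ends 12
x at 12 (size 4, align 4) → ends 16
vx at 16 (size 8, align 8) → ends 24
ammo at 24 (size 4, align 4) → ends 28
state at 28 (size 2, align 2) → ends 30
pad 2 to align 4 for vy
vy at 32 (size 4, align 4) → ends 36
hp at 36 (size 4, align 4) → ends 40
team at 40 (size 4, align 4) → ends 44
score at 44 (size 4, align 4) → ends 48
total 48 bytes, alignment 8
— Event2 —
ammo at 0 (size 4, align 4) → ends 4
hp at 4 (size 4, align 4) → ends 8
vy at 8 (size 4, align 4) → ends 12
x at 12 (size 4, align 4) → ends 16
target at 16 (size 8, align 8) → ends 24
team at 24 (size 4, align 4) → ends 28
pad 4 to align 8 for vx
vx at 32 (size 8, align 8) → ends 40
state at 40 (size 2, align 2) → ends 42
pad 2 to align 4 for score
score at 44 (size 4, align 4) → ends 48
y at 48 (size 4, align 4) → ends 52
tail pad 4 to reach multiple of 8
total 56 bytes, alignment 8
48 − 56 = -8

-8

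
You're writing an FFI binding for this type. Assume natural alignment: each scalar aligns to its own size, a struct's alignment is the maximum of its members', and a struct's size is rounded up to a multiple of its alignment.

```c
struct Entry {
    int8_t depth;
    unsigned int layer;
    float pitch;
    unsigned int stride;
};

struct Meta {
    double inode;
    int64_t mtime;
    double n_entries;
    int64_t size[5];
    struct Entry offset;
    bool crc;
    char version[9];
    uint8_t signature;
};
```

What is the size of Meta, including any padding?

96 bytes

Entry: 0..1  depth  (1B, 1-aligned); 1..4  -- padding (3B); 4..8  layer  (4B, 4-aligned); 8..12  pitch  (4B, 4-aligned); 12..16  stride  (4B, 4-aligned); sizeof = 16, alignof = 4
0..8  inode  (8B, 8-aligned)
8..16  mtime  (8B, 8-aligned)
16..24  n_entries  (8B, 8-aligned)
24..64  size  (40B, 8-aligned)
64..80  offset  (16B, 4-aligned)
80..81  crc  (1B, 1-aligned)
81..90  version  (9B, 1-aligned)
90..91  signature  (1B, 1-aligned)
91..96  -- tail padding (5B)
sizeof = 96, alignof = 8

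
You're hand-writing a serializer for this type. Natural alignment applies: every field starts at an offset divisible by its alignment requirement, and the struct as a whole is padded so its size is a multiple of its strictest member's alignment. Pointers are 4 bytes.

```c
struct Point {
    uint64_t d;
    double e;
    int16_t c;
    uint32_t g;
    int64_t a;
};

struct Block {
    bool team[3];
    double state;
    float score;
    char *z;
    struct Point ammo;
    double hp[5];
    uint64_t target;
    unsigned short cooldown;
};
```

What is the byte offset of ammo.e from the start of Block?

Point: d at 0 (size 8, align 8) → ends 8; e at 8 (size 8, align 8) → ends 16; c at 16 (size 2, align 2) → ends 18; pad 2 to align 4 for g; g at 20 (size 4, align 4) → ends 24; a at 24 (size 8, align 8) → ends 32; total 32 bytes, alignment 8
team at 0 (size 3, align 1) → ends 3
pad 5 to align 8 for state
state at 8 (size 8, align 8) → ends 16
score at 16 (size 4, align 4) → ends 20
z at 20 (size 4, align 4) → ends 24
ammo at 24 (size 32, align 8) → ends 56
within Point: e at 8
24 + 8 = 32

32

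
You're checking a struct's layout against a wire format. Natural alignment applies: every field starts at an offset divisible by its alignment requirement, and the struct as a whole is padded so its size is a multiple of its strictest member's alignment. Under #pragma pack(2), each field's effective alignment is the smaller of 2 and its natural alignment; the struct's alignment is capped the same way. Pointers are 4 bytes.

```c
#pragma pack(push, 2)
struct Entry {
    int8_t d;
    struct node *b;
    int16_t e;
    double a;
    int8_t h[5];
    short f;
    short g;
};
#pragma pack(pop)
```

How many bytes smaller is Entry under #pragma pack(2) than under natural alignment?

natural layout:
  d at 0 (size 1, align 1) → ends 1
  pad 3 to align 4 for b
  b at 4 (size 4, align 4) → ends 8
  e at 8 (size 2, align 2) → ends 10
  pad 6 to align 8 for a
  a at 16 (size 8, align 8) → ends 24
  h at 24 (size 5, align 1) → ends 29
  pad 1 to align 2 for f
  f at 30 (size 2, align 2) → ends 32
  g at 32 (size 2, align 2) → ends 34
  tail pad 6 to reach multiple of 8
  total 40 bytes, alignment 8
packed(2) layout:
  d at 0 (size 1, align 1) → ends 1
  pad 1 to align 2 for b
  b at 2 (size 4, align 2) → ends 6
  e at 6 (size 2, align 2) → ends 8
  a at 8 (size 8, align 2) → ends 16
  h at 16 (size 5, align 1) → ends 21
  pad 1 to align 2 for f
  f at 22 (size 2, align 2) → ends 24
  g at 24 (size 2, align 2) → ends 26
  total 26 bytes, alignment 2
40 − 26 = 14

14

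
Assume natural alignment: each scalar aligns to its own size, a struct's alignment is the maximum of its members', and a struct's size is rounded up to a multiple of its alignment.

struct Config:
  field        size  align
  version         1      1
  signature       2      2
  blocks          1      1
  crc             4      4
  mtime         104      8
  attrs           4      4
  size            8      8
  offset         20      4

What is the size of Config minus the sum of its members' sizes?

version at 0 (size 1, align 1) → ends 1
pad 1 to align 2 for signature
signature at 2 (size 2, align 2) → ends 4
blocks at 4 (size 1, align 1) → ends 5
pad 3 to align 4 for crc
crc at 8 (size 4, align 4) → ends 12
pad 4 to align 8 for mtime
mtime at 16 (size 104, align 8) → ends 120
attrs at 120 (size 4, align 4) → ends 124
pad 4 to align 8 for size
size at 128 (size 8, align 8) → ends 136
offset at 136 (size 20, align 4) → ends 156
tail pad 4 to reach multiple of 8
total 160 bytes, alignment 8
data bytes 144, size 160 → padding 16

16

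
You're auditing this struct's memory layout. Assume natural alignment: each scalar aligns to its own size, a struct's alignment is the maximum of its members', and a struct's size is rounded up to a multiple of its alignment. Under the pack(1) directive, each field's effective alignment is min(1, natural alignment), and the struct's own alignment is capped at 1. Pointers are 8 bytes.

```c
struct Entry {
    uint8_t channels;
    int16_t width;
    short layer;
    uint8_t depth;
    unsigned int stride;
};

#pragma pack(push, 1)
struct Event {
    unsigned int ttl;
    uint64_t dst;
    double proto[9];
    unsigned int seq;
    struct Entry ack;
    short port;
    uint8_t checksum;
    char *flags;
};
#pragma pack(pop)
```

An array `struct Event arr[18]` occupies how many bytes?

1998

Entry: @0: channels [1B, align 1] → 1; +1 pad (align 2); @2: width [2B, align 2] → 4; @4: layer [2B, align 2] → 6; @6: depth [1B, align 1] → 7; +1 pad (align 4); @8: stride [4B, align 4] → 12; size 12, align 4
@0: ttl [4B, align 1] → 4
@4: dst [8B, align 1] → 12
@12: proto [72B, align 1] → 84
@84: seq [4B, align 1] → 88
@88: ack [12B, align 1] → 100
@100: port [2B, align 1] → 102
@102: checksum [1B, align 1] → 103
@103: flags [8B, align 1] → 111
size 111, align 1
array of 18: 18 × 111 = 1998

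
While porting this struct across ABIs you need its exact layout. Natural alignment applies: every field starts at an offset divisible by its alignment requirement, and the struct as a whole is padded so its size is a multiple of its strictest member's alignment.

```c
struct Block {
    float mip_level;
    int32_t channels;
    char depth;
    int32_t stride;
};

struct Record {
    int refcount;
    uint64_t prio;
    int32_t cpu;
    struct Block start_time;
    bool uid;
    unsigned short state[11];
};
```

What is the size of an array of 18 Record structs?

1152

Block: mip_level at 0 (size 4, align 4) → ends 4; channels at 4 (size 4, align 4) → ends 8; depth at 8 (size 1, align 1) → ends 9; pad 3 to align 4 for stride; stride at 12 (size 4, align 4) → ends 16; total 16 bytes, alignment 4
refcount at 0 (size 4, align 4) → ends 4
pad 4 to align 8 for prio
prio at 8 (size 8, align 8) → ends 16
cpu at 16 (size 4, align 4) → ends 20
start_time at 20 (size 16, align 4) → ends 36
uid at 36 (size 1, align 1) → ends 37
pad 1 to align 2 for state
state at 38 (size 22, align 2) → ends 60
tail pad 4 to reach multiple of 8
total 64 bytes, alignment 8
array of 18: 18 × 64 = 1152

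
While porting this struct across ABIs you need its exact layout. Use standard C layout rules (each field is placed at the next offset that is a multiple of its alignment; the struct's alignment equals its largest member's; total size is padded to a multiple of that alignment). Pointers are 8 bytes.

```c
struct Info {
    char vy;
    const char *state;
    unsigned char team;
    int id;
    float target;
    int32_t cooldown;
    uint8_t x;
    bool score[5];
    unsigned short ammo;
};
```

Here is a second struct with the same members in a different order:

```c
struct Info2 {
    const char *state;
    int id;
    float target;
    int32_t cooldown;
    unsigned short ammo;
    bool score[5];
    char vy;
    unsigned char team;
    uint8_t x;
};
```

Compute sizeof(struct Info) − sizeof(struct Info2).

0..1  vy  (1B, 1-aligned)
1..8  -- padding (7B)
8..16  state  (8B, 8-aligned)
16..17  team  (1B, 1-aligned)
17..20  -- padding (3B)
20..24  id  (4B, 4-aligned)
24..28  target  (4B, 4-aligned)
28..32  cooldown  (4B, 4-aligned)
32..33  x  (1B, 1-aligned)
33..38  score  (5B, 1-aligned)
38..40  ammo  (2B, 2-aligned)
sizeof = 40, alignof = 8
— Info2 —
0..8  state  (8B, 8-aligned)
8..12  id  (4B, 4-aligned)
12..16  target  (4B, 4-aligned)
16..20  cooldown  (4B, 4-aligned)
20..22  ammo  (2B, 2-aligned)
22..27  score  (5B, 1-aligned)
27..28  vy  (1B, 1-aligned)
28..29  team  (1B, 1-aligned)
29..30  x  (1B, 1-aligned)
30..32  -- tail padding (2B)
sizeof = 32, alignof = 8
40 − 32 = 8

8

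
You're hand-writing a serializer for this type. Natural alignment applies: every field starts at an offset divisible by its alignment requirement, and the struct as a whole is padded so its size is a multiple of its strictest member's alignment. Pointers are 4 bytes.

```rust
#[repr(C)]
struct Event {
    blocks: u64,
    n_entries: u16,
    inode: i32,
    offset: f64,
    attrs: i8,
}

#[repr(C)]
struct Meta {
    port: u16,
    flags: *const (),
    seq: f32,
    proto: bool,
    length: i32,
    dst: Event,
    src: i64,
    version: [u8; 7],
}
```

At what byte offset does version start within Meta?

64

Event: @0: blocks [8B, align 8] → 8; @8: n_entries [2B, align 2] → 10; +2 pad (align 4); @12: inode [4B, align 4] → 16; @16: offset [8B, align 8] → 24; @24: attrs [1B, align 1] → 25; +7 tail pad (align 8); size 32, align 8
@0: port [2B, align 2] → 2
+2 pad (align 4)
@4: flags [4B, align 4] → 8
@8: seq [4B, align 4] → 12
@12: proto [1B, align 1] → 13
+3 pad (align 4)
@16: length [4B, align 4] → 20
+4 pad (align 8)
@24: dst [32B, align 8] → 56
@56: src [8B, align 8] → 64
@64: version [7B, align 1] → 71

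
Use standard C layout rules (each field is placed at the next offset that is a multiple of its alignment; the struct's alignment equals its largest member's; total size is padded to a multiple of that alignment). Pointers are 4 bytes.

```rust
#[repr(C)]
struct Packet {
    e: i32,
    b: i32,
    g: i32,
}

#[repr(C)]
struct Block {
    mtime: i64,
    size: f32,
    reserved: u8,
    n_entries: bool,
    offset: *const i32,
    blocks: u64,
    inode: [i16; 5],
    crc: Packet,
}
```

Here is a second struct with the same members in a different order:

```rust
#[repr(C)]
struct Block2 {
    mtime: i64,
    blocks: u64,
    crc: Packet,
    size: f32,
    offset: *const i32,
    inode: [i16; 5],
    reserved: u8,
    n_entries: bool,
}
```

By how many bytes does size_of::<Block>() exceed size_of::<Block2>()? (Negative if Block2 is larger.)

8

Packet: 0..4  e  (4B, 4-aligned); 4..8  b  (4B, 4-aligned); 8..12  g  (4B, 4-aligned); sizeof = 12, alignof = 4
0..8  mtime  (8B, 8-aligned)
8..12  size  (4B, 4-aligned)
12..13  reserved  (1B, 1-aligned)
13..14  n_entries  (1B, 1-aligned)
14..16  -- padding (2B)
16..20  offset  (4B, 4-aligned)
20..24  -- padding (4B)
24..32  blocks  (8B, 8-aligned)
32..42  inode  (10B, 2-aligned)
42..44  -- padding (2B)
44..56  crc  (12B, 4-aligned)
sizeof = 56, alignof = 8
— Block2 —
0..8  mtime  (8B, 8-aligned)
8..16  blocks  (8B, 8-aligned)
16..28  crc  (12B, 4-aligned)
28..32  size  (4B, 4-aligned)
32..36  offset  (4B, 4-aligned)
36..46  inode  (10B, 2-aligned)
46..47  reserved  (1B, 1-aligned)
47..48  n_entries  (1B, 1-aligned)
sizeof = 48, alignof = 8
56 − 48 = 8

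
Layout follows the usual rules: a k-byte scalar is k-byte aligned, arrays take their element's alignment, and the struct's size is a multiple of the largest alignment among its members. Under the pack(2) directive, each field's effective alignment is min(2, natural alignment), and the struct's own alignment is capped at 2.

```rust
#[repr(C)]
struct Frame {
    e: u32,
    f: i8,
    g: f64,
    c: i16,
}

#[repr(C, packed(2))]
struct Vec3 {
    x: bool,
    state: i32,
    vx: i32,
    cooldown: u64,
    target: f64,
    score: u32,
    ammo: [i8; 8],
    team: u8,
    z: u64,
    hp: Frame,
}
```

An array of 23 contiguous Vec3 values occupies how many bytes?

Frame: e at 0 (size 4, align 4) → ends 4; f at 4 (size 1, align 1) → ends 5; pad 3 to align 8 for g; g at 8 (size 8, align 8) → ends 16; c at 16 (size 2, align 2) → ends 18; tail pad 6 to reach multiple of 8; total 24 bytes, alignment 8
x at 0 (size 1, align 1) → ends 1
pad 1 to align 2 for state
state at 2 (size 4, align 2) → ends 6
vx at 6 (size 4, align 2) → ends 10
cooldown at 10 (size 8, align 2) → ends 18
target at 18 (size 8, align 2) → ends 26
score at 26 (size 4, align 2) → ends 30
ammo at 30 (size 8, align 1) → ends 38
team at 38 (size 1, align 1) → ends 39
pad 1 to align 2 for z
z at 40 (size 8, align 2) → ends 48
hp at 48 (size 24, align 2) → ends 72
total 72 bytes, alignment 2
array of 23: 23 × 72 = 1656

1656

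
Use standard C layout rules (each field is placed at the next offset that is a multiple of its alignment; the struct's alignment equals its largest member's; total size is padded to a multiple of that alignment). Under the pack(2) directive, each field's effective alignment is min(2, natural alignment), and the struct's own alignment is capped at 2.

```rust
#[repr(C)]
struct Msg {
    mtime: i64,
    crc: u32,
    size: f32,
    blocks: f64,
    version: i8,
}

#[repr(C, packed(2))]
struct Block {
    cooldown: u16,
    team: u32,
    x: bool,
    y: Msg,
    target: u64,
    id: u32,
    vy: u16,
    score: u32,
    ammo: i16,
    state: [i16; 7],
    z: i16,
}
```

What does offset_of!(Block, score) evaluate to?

Msg: mtime at 0 (size 8, align 8) → ends 8; crc at 8 (size 4, align 4) → ends 12; size at 12 (size 4, align 4) → ends 16; blocks at 16 (size 8, align 8) → ends 24; version at 24 (size 1, align 1) → ends 25; tail pad 7 to reach multiple of 8; total 32 bytes, alignment 8
cooldown at 0 (size 2, align 2) → ends 2
team at 2 (size 4, align 2) → ends 6
x at 6 (size 1, align 1) → ends 7
pad 1 to align 2 for y
y at 8 (size 32, align 2) → ends 40
target at 40 (size 8, align 2) → ends 48
id at 48 (size 4, align 2) → ends 52
vy at 52 (size 2, align 2) → ends 54
score at 54 (size 4, align 2) → ends 58

54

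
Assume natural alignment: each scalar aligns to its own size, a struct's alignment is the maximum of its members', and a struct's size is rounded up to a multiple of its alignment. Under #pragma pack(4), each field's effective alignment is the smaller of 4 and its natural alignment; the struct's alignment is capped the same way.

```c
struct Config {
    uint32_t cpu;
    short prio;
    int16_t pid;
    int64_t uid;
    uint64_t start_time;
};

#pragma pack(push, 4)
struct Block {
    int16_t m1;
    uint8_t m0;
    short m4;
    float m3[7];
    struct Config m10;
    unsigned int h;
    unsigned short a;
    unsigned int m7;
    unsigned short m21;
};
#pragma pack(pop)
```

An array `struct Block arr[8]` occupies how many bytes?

Config: @0: cpu [4B, align 4] → 4; @4: prio [2B, align 2] → 6; @6: pid [2B, align 2] → 8; @8: uid [8B, align 8] → 16; @16: start_time [8B, align 8] → 24; size 24, align 8
@0: m1 [2B, align 2] → 2
@2: m0 [1B, align 1] → 3
+1 pad (align 2)
@4: m4 [2B, align 2] → 6
+2 pad (align 4)
@8: m3 [28B, align 4] → 36
@36: m10 [24B, align 4] → 60
@60: h [4B, align 4] → 64
@64: a [2B, align 2] → 66
+2 pad (align 4)
@68: m7 [4B, align 4] → 72
@72: m21 [2B, align 2] → 74
+2 tail pad (align 4)
size 76, align 4
array of 8: 8 × 76 = 608

608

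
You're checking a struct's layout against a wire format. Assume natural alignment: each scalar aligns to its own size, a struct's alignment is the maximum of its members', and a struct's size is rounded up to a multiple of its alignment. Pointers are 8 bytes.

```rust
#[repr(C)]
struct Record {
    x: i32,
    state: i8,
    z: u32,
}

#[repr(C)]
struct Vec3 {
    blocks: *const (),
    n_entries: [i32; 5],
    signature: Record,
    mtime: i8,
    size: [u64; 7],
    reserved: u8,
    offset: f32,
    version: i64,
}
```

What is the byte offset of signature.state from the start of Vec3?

32

Record: @0: x [4B, align 4] → 4; @4: state [1B, align 1] → 5; +3 pad (align 4); @8: z [4B, align 4] → 12; size 12, align 4
@0: blocks [8B, align 8] → 8
@8: n_entries [20B, align 4] → 28
@28: signature [12B, align 4] → 40
within Record: state at 4
28 + 4 = 32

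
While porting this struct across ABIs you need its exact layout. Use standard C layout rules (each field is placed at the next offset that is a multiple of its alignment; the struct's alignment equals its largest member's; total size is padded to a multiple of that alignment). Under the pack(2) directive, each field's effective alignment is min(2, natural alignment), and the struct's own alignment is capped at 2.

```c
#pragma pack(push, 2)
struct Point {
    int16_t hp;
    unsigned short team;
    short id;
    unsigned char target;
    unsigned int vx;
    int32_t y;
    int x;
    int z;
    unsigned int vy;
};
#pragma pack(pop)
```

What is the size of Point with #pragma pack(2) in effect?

0..2  hp  (2B, 2-aligned)
2..4  team  (2B, 2-aligned)
4..6  id  (2B, 2-aligned)
6..7  target  (1B, 1-aligned)
7..8  -- padding (1B)
8..12  vx  (4B, 2-aligned)
12..16  y  (4B, 2-aligned)
16..20  x  (4B, 2-aligned)
20..24  z  (4B, 2-aligned)
24..28  vy  (4B, 2-aligned)
sizeof = 28, alignof = 2

28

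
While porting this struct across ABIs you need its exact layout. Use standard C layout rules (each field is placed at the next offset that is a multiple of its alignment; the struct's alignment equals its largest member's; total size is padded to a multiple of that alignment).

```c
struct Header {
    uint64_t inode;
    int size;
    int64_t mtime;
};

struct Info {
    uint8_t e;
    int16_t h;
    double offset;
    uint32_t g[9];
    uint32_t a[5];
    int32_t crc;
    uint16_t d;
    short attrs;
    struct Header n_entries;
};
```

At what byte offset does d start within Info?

76

Header: @0: inode [8B, align 8] → 8; @8: size [4B, align 4] → 12; +4 pad (align 8); @16: mtime [8B, align 8] → 24; size 24, align 8
@0: e [1B, align 1] → 1
+1 pad (align 2)
@2: h [2B, align 2] → 4
+4 pad (align 8)
@8: offset [8B, align 8] → 16
@16: g [36B, align 4] → 52
@52: a [20B, align 4] → 72
@72: crc [4B, align 4] → 76
@76: d [2B, align 2] → 78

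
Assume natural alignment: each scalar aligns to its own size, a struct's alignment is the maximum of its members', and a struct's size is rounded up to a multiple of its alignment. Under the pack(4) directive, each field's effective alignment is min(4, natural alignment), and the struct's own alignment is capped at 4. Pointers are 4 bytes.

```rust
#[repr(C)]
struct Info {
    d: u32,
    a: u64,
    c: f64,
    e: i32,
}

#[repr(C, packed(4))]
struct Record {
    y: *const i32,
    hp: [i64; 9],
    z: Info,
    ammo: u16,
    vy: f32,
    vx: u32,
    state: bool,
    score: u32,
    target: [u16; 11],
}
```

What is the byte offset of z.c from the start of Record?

Info: 0..4  d  (4B, 4-aligned); 4..8  -- padding (4B); 8..16  a  (8B, 8-aligned); 16..24  c  (8B, 8-aligned); 24..28  e  (4B, 4-aligned); 28..32  -- tail padding (4B); sizeof = 32, alignof = 8
0..4  y  (4B, 4-aligned)
4..76  hp  (72B, 4-aligned)
76..108  z  (32B, 4-aligned)
within Info: c at 16
76 + 16 = 92

92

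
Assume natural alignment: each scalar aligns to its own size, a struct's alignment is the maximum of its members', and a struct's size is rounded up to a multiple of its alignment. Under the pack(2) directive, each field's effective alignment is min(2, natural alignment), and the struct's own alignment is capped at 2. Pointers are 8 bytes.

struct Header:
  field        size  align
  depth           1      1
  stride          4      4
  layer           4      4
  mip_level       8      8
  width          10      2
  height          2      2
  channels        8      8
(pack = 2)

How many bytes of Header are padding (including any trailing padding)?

1

0..1  depth  (1B, 1-aligned)
1..2  -- padding (1B)
2..6  stride  (4B, 2-aligned)
6..10  layer  (4B, 2-aligned)
10..18  mip_level  (8B, 2-aligned)
18..28  width  (10B, 2-aligned)
28..30  height  (2B, 2-aligned)
30..38  channels  (8B, 2-aligned)
sizeof = 38, alignof = 2
data bytes 37, size 38 → padding 1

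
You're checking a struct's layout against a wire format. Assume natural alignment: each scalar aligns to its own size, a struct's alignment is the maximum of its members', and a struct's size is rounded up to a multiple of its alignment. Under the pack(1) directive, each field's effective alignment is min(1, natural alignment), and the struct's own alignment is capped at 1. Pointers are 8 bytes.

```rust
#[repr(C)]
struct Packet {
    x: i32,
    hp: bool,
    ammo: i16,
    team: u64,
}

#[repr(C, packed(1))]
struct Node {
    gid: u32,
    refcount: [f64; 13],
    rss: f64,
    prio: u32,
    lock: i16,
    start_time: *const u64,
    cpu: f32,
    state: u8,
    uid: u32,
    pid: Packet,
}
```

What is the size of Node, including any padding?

Packet: @0: x [4B, align 4] → 4; @4: hp [1B, align 1] → 5; +1 pad (align 2); @6: ammo [2B, align 2] → 8; @8: team [8B, align 8] → 16; size 16, align 8
@0: gid [4B, align 1] → 4
@4: refcount [104B, align 1] → 108
@108: rss [8B, align 1] → 116
@116: prio [4B, align 1] → 120
@120: lock [2B, align 1] → 122
@122: start_time [8B, align 1] → 130
@130: cpu [4B, align 1] → 134
@134: state [1B, align 1] → 135
@135: uid [4B, align 1] → 139
@139: pid [16B, align 1] → 155
size 155, align 1

155 bytes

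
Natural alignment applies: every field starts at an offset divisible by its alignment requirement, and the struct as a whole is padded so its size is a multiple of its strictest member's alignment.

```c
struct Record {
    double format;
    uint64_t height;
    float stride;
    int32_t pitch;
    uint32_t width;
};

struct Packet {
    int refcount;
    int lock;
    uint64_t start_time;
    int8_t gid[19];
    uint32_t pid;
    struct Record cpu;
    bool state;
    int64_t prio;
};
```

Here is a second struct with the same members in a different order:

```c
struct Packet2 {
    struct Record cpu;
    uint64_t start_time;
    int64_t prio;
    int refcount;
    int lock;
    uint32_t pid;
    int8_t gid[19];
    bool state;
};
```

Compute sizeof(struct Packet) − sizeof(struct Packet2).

8

Record: @0: format [8B, align 8] → 8; @8: height [8B, align 8] → 16; @16: stride [4B, align 4] → 20; @20: pitch [4B, align 4] → 24; @24: width [4B, align 4] → 28; +4 tail pad (align 8); size 32, align 8
@0: refcount [4B, align 4] → 4
@4: lock [4B, align 4] → 8
@8: start_time [8B, align 8] → 16
@16: gid [19B, align 1] → 35
+1 pad (align 4)
@36: pid [4B, align 4] → 40
@40: cpu [32B, align 8] → 72
@72: state [1B, align 1] → 73
+7 pad (align 8)
@80: prio [8B, align 8] → 88
size 88, align 8
— Packet2 —
@0: cpu [32B, align 8] → 32
@32: start_time [8B, align 8] → 40
@40: prio [8B, align 8] → 48
@48: refcount [4B, align 4] → 52
@52: lock [4B, align 4] → 56
@56: pid [4B, align 4] → 60
@60: gid [19B, align 1] → 79
@79: state [1B, align 1] → 80
size 80, align 8
88 − 80 = 8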